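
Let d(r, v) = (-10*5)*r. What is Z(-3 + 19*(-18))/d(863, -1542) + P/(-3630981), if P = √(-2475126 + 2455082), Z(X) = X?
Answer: 69/8630 - 2*I*√5011/3630981 ≈ 0.0079954 - 3.8991e-5*I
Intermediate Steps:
d(r, v) = -50*r
P = 2*I*√5011 (P = √(-20044) = 2*I*√5011 ≈ 141.58*I)
Z(-3 + 19*(-18))/d(863, -1542) + P/(-3630981) = (-3 + 19*(-18))/((-50*863)) + (2*I*√5011)/(-3630981) = (-3 - 342)/(-43150) + (2*I*√5011)*(-1/3630981) = -345*(-1/43150) - 2*I*√5011/3630981 = 69/8630 - 2*I*√5011/3630981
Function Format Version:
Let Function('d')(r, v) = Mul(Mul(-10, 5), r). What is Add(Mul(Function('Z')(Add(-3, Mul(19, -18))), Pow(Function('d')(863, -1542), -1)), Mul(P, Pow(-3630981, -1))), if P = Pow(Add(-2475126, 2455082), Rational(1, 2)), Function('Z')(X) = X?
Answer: Add(Rational(69, 8630), Mul(Rational(-2, 3630981), I, Pow(5011, Rational(1, 2)))) ≈ Add(0.0079954, Mul(-3.8991e-5, I))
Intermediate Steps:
Function('d')(r, v) = Mul(-50, r)
P = Mul(2, I, Pow(5011, Rational(1, 2))) (P = Pow(-20044, Rational(1, 2)) = Mul(2, I, Pow(5011, Rational(1, 2))) ≈ Mul(141.58, I))
Add(Mul(Function('Z')(Add(-3, Mul(19, -18))), Pow(Function('d')(863, -1542), -1)), Mul(P, Pow(-3630981, -1))) = Add(Mul(Add(-3, Mul(19, -18)), Pow(Mul(-50, 863), -1)), Mul(Mul(2, I, Pow(5011, Rational(1, 2))), Pow(-3630981, -1))) = Add(Mul(Add(-3, -342), Pow(-43150, -1)), Mul(Mul(2, I, Pow(5011, Rational(1, 2))), Rational(-1, 3630981))) = Add(Mul(-345, Rational(-1, 43150)), Mul(Rational(-2, 3630981), I, Pow(5011, Rational(1, 2)))) = Add(Rational(69, 8630), Mul(Rational(-2, 3630981), I, Pow(5011, Rational(1, 2))))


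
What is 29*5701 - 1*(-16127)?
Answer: 181456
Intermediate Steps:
29*5701 - 1*(-16127) = 165329 + 16127 = 181456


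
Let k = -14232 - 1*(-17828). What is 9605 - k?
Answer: 6009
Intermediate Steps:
k = 3596 (k = -14232 + 17828 = 3596)
9605 - k = 9605 - 1*3596 = 9605 - 3596 = 6009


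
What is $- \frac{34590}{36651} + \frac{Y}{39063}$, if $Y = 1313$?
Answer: $- \frac{434355469}{477232671} \approx -0.91015$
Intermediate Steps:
$- \frac{34590}{36651} + \frac{Y}{39063} = - \frac{34590}{36651} + \frac{1313}{39063} = \left(-34590\right) \frac{1}{36651} + 1313 \cdot \frac{1}{39063} = - \frac{11530}{12217} + \frac{1313}{39063} = - \frac{434355469}{477232671}$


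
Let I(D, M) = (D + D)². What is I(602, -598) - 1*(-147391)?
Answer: 1597007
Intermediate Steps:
I(D, M) = 4*D² (I(D, M) = (2*D)² = 4*D²)
I(602, -598) - 1*(-147391) = 4*602² - 1*(-147391) = 4*362404 + 147391 = 1449616 + 147391 = 1597007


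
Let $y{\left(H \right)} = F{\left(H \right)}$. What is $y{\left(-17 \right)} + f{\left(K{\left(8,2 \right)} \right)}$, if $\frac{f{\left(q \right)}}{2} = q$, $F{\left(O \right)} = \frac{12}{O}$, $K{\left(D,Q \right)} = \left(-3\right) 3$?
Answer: $- \frac{318}{17} \approx -18.706$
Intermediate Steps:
$K{\left(D,Q \right)} = -9$
$f{\left(q \right)} = 2 q$
$y{\left(H \right)} = \frac{12}{H}$
$y{\left(-17 \right)} + f{\left(K{\left(8,2 \right)} \right)} = \frac{12}{-17} + 2 \left(-9\right) = 12 \left(- \frac{1}{17}\right) - 18 = - \frac{12}{17} - 18 = - \frac{318}{17}$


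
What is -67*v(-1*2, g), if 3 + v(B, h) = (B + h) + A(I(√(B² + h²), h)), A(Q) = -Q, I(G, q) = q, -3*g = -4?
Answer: 335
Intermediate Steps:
g = 4/3 (g = -⅓*(-4) = 4/3 ≈ 1.3333)
v(B, h) = -3 + B (v(B, h) = -3 + ((B + h) - h) = -3 + B)
-67*v(-1*2, g) = -67*(-3 - 1*2) = -67*(-3 - 2) = -67*(-5) = 335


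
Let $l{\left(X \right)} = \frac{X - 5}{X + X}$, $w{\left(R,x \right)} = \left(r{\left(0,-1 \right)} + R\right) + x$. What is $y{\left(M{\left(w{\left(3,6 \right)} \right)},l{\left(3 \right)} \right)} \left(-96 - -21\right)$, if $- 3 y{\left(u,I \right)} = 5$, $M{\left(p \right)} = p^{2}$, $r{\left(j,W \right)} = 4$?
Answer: $125$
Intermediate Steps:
$w{\left(R,x \right)} = 4 + R + x$ ($w{\left(R,x \right)} = \left(4 + R\right) + x = 4 + R + x$)
$l{\left(X \right)} = \frac{-5 + X}{2 X}$
$y{\left(u,I \right)} = - \frac{5}{3}$ ($y{\left(u,I \right)} = \left(- \frac{1}{3}\right) 5 = - \frac{5}{3}$)
$y{\left(M{\left(w{\left(3,6 \right)} \right)},l{\left(3 \right)} \right)} \left(-96 - -21\right) = - \frac{5 \left(-96 - -21\right)}{3} = - \frac{5 \left(-96 + 21\right)}{3} = \left(- \frac{5}{3}\right) \left(-75\right) = 125$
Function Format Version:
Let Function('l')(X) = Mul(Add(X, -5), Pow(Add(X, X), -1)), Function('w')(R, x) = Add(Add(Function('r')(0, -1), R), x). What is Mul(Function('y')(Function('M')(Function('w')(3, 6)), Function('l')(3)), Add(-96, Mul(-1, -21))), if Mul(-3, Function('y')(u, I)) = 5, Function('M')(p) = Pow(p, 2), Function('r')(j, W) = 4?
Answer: 125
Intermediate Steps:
Function('w')(R, x) = Add(4, R, x) (Function('w')(R, x) = Add(Add(4, R), x) = Add(4, R, x))
Function('l')(X) = Mul(Rational(1, 2), Pow(X, -1), Add(-5, X)) (Function('l')(X) = Mul(Add(-5, X), Pow(Mul(2, X), -1)) = Mul(Add(-5, X), Mul(Rational(1, 2), Pow(X, -1))) = Mul(Rational(1, 2), Pow(X, -1), Add(-5, X)))
Function('y')(u, I) = Rational(-5, 3) (Function('y')(u, I) = Mul(Rational(-1, 3), 5) = Rational(-5, 3))
Mul(Function('y')(Function('M')(Function('w')(3, 6)), Function('l')(3)), Add(-96, Mul(-1, -21))) = Mul(Rational(-5, 3), Add(-96, Mul(-1, -21))) = Mul(Rational(-5, 3), Add(-96, 21)) = Mul(Rational(-5, 3), -75) = 125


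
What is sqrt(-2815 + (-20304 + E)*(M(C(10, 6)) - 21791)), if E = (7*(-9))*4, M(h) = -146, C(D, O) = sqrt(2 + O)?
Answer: sqrt(450934157) ≈ 21235.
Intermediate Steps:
E = -252 (E = -63*4 = -252)
sqrt(-2815 + (-20304 + E)*(M(C(10, 6)) - 21791)) = sqrt(-2815 + (-20304 - 252)*(-146 - 21791)) = sqrt(-2815 - 20556*(-21937)) = sqrt(-2815 + 450936972) = sqrt(450934157)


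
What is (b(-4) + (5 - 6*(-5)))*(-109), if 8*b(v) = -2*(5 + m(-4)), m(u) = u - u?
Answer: -14715/4 ≈ -3678.8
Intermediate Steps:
m(u) = 0
b(v) = -5/4 (b(v) = (-2*(5 + 0))/8 = (-2*5)/8 = (⅛)*(-10) = -5/4)
(b(-4) + (5 - 6*(-5)))*(-109) = (-5/4 + (5 - 6*(-5)))*(-109) = (-5/4 + (5 + 30))*(-109) = (-5/4 + 35)*(-109) = (135/4)*(-109) = -14715/4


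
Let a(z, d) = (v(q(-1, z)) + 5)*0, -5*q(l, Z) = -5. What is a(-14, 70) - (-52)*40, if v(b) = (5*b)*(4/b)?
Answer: 2080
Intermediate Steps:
q(l, Z) = 1 (q(l, Z) = -1/5*(-5) = 1)
v(b) = 20
a(z, d) = 0 (a(z, d) = (20 + 5)*0 = 25*0 = 0)
a(-14, 70) - (-52)*40 = 0 - (-52)*40 = 0 - 1*(-2080) = 0 + 2080 = 2080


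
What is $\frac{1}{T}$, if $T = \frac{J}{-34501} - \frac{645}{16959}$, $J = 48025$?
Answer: $- \frac{195034153}{278903040} \approx -0.69929$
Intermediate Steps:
$T = - \frac{278903040}{195034153}$ ($T = \frac{48025}{-34501} - \frac{645}{16959} = 48025 \left(- \frac{1}{34501}\right) - \frac{215}{5653} = - \frac{48025}{34501} - \frac{215}{5653} = - \frac{278903040}{195034153} \approx -1.43$)
$\frac{1}{T} = \frac{1}{- \frac{278903040}{195034153}} = - \frac{195034153}{278903040}$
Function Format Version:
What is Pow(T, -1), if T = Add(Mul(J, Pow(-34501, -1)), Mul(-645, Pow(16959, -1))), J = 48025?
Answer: Rational(-195034153, 278903040) ≈ -0.69929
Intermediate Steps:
T = Rational(-278903040, 195034153) (T = Add(Mul(48025, Pow(-34501, -1)), Mul(-645, Pow(16959, -1))) = Add(Mul(48025, Rational(-1, 34501)), Mul(-645, Rational(1, 16959))) = Add(Rational(-48025, 34501), Rational(-215, 5653)) = Rational(-278903040, 195034153) ≈ -1.4300)
Pow(T, -1) = Pow(Rational(-278903040, 195034153), -1) = Rational(-195034153, 278903040)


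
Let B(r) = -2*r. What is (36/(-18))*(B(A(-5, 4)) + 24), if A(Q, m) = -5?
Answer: -68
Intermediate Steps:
(36/(-18))*(B(A(-5, 4)) + 24) = (36/(-18))*(-2*(-5) + 24) = (36*(-1/18))*(10 + 24) = -2*34 = -68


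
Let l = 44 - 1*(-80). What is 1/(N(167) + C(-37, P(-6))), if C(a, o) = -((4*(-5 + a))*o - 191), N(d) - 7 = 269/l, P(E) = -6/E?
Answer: 124/45653 ≈ 0.0027161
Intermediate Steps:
l = 124 (l = 44 + 80 = 124)
N(d) = 1137/124 (N(d) = 7 + 269/124 = 1137/124)
C(a, o) = 191 - o*(-20 + 4*a) (C(a, o) = -((-20 + 4*a)*o - 191) = -(o*(-20 + 4*a) - 191) = -(-191 + o*(-20 + 4*a)) = 191 - o*(-20 + 4*a))
1/(N(167) + C(-37, P(-6))) = 1/(1137/124 + (191 + 20*(-6/(-6)) - 4*(-37)*(-6/(-6)))) = 1/(1137/124 + (191 + 20*(-6*(-1/6)) - 4*(-37)*(-6*(-1/6)))) = 1/(1137/124 + (191 + 20*1 - 4*(-37)*1)) = 1/(1137/124 + (191 + 20 + 148)) = 1/(1137/124 + 359) = 1/(45653/124) = 124/45653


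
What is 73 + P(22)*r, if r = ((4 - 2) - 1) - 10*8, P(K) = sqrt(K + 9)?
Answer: 73 - 79*sqrt(31) ≈ -366.85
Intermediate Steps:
P(K) = sqrt(9 + K)
r = -79 (r = (2 - 1) - 80 = 1 - 80 = -79)
73 + P(22)*r = 73 + sqrt(9 + 22)*(-79) = 73 + sqrt(31)*(-79) = 73 - 79*sqrt(31)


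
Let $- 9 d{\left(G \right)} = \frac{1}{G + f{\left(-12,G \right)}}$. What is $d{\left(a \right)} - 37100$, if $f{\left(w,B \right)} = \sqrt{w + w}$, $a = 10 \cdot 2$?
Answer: $\frac{- 667800 \sqrt{6} + 6678001 i}{18 \left(\sqrt{6} - 10 i\right)} \approx -37100.0 + 0.0012856 i$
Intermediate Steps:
$a = 20$
$f{\left(w,B \right)} = \sqrt{2} \sqrt{w}$ ($f{\left(w,B \right)} = \sqrt{2 w} = \sqrt{2} \sqrt{w}$)
$d{\left(G \right)} = - \frac{1}{9 \left(G + 2 i \sqrt{6}\right)}$ ($d{\left(G \right)} = - \frac{1}{9 \left(G + \sqrt{2} \sqrt{-12}\right)} = - \frac{1}{9 \left(G + \sqrt{2} \cdot 2 i \sqrt{3}\right)} = - \frac{1}{9 \left(G + 2 i \sqrt{6}\right)}$)
$d{\left(a \right)} - 37100 = - \frac{1}{9 \cdot 20 + 18 i \sqrt{6}} - 37100 = - \frac{1}{180 + 18 i \sqrt{6}} - 37100 = -37100 - \frac{1}{180 + 18 i \sqrt{6}}$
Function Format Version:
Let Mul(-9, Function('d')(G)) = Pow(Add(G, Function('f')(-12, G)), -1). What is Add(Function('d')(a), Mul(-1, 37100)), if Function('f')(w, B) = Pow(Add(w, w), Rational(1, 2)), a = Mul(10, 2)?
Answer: Mul(Rational(1, 18), Pow(Add(Pow(6, Rational(1, 2)), Mul(-10, I)), -1), Add(Mul(-667800, Pow(6, Rational(1, 2))), Mul(6678001, I))) ≈ Add(-37100., Mul(0.0012856, I))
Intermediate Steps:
a = 20
Function('f')(w, B) = Mul(Pow(2, Rational(1, 2)), Pow(w, Rational(1, 2))) (Function('f')(w, B) = Pow(Mul(2, w), Rational(1, 2)) = Mul(Pow(2, Rational(1, 2)), Pow(w, Rational(1, 2))))
Function('d')(G) = Mul(Rational(-1, 9), Pow(Add(G, Mul(2, I, Pow(6, Rational(1, 2)))), -1)) (Function('d')(G) = Mul(Rational(-1, 9), Pow(Add(G, Mul(Pow(2, Rational(1, 2)), Pow(-12, Rational(1, 2)))), -1)) = Mul(Rational(-1, 9), Pow(Add(G, Mul(Pow(2, Rational(1, 2)), Mul(2, I, Pow(3, Rational(1, 2))))), -1)) = Mul(Rational(-1, 9), Pow(Add(G, Mul(2, I, Pow(6, Rational(1, 2)))), -1)))
Add(Function('d')(a), Mul(-1, 37100)) = Add(Mul(-1, Pow(Add(Mul(9, 20), Mul(18, I, Pow(6, Rational(1, 2)))), -1)), Mul(-1, 37100)) = Add(Mul(-1, Pow(Add(180, Mul(18, I, Pow(6, Rational(1, 2)))), -1)), -37100) = Add(-37100, Mul(-1, Pow(Add(180, Mul(18, I, Pow(6, Rational(1, 2)))), -1)))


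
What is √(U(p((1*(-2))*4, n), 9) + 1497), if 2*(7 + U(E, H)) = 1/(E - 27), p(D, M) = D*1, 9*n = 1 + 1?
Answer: √7300930/70 ≈ 38.600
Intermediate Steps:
n = 2/9 (n = (1 + 1)/9 = (⅑)*2 = 2/9 ≈ 0.22222)
p(D, M) = D
U(E, H) = -7 + 1/(2*(-27 + E)) (U(E, H) = -7 + 1/(2*(E - 27)) = -7 + 1/(2*(-27 + E)))
√(U(p((1*(-2))*4, n), 9) + 1497) = √((379 - 14*1*(-2)*4)/(2*(-27 + (1*(-2))*4)) + 1497) = √((379 - (-28)*4)/(2*(-27 - 2*4)) + 1497) = √((379 - 14*(-8))/(2*(-27 - 8)) + 1497) = √((½)*(379 + 112)/(-35) + 1497) = √((½)*(-1/35)*491 + 1497) = √(-491/70 + 1497) = √(104299/70) = √7300930/70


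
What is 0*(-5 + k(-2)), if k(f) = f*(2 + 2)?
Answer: 0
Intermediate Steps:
k(f) = 4*f (k(f) = f*4 = 4*f)
0*(-5 + k(-2)) = 0*(-5 + 4*(-2)) = 0*(-5 - 8) = 0*(-13) = 0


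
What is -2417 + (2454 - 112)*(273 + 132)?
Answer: 946093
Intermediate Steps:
-2417 + (2454 - 112)*(273 + 132) = -2417 + 2342*405 = -2417 + 948510 = 946093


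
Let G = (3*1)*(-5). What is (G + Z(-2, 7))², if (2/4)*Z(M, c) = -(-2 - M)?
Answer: 225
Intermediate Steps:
Z(M, c) = 4 + 2*M (Z(M, c) = 2*(-(-2 - M)) = 2*(2 + M) = 4 + 2*M)
G = -15 (G = 3*(-5) = -15)
(G + Z(-2, 7))² = (-15 + (4 + 2*(-2)))² = (-15 + (4 - 4))² = (-15 + 0)² = (-15)² = 225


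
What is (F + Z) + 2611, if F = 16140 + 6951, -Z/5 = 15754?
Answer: -53068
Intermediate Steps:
Z = -78770 (Z = -5*15754 = -78770)
F = 23091
(F + Z) + 2611 = (23091 - 78770) + 2611 = -55679 + 2611 = -53068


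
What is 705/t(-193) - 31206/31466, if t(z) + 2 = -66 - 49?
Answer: -4305772/613587 ≈ -7.0174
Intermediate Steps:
t(z) = -117 (t(z) = -2 + (-66 - 49) = -2 - 115 = -117)
705/t(-193) - 31206/31466 = 705/(-117) - 31206/31466 = 705*(-1/117) - 31206*1/31466 = -235/39 - 15603/15733 = -4305772/613587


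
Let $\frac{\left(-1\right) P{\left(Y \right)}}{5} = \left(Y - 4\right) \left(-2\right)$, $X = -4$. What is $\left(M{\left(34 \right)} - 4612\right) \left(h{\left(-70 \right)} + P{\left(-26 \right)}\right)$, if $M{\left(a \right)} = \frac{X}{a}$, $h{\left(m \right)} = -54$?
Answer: $\frac{27755724}{17} \approx 1.6327 \cdot 10^{6}$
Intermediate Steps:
$P{\left(Y \right)} = -40 + 10 Y$ ($P{\left(Y \right)} = - 5 \left(Y - 4\right) \left(-2\right) = - 5 \left(-4 + Y\right) \left(-2\right) = - 5 \left(8 - 2 Y\right) = -40 + 10 Y$)
$M{\left(a \right)} = - \frac{4}{a}$
$\left(M{\left(34 \right)} - 4612\right) \left(h{\left(-70 \right)} + P{\left(-26 \right)}\right) = \left(- \frac{4}{34} - 4612\right) \left(-54 + \left(-40 + 10 \left(-26\right)\right)\right) = \left(\left(-4\right) \frac{1}{34} - 4612\right) \left(-54 - 300\right) = \left(- \frac{2}{17} - 4612\right) \left(-54 - 300\right) = \left(- \frac{78406}{17}\right) \left(-354\right) = \frac{27755724}{17}$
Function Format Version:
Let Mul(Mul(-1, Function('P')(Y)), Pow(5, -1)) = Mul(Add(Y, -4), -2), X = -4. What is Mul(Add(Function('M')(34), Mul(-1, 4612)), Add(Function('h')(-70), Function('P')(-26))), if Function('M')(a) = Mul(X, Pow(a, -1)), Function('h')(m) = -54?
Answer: Rational(27755724, 17) ≈ 1.6327e+6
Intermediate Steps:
Function('P')(Y) = Add(-40, Mul(10, Y)) (Function('P')(Y) = Mul(-5, Mul(Add(Y, -4), -2)) = Mul(-5, Mul(Add(-4, Y), -2)) = Mul(-5, Add(8, Mul(-2, Y))) = Add(-40, Mul(10, Y)))
Function('M')(a) = Mul(-4, Pow(a, -1))
Mul(Add(Function('M')(34), Mul(-1, 4612)), Add(Function('h')(-70), Function('P')(-26))) = Mul(Add(Mul(-4, Pow(34, -1)), Mul(-1, 4612)), Add(-54, Add(-40, Mul(10, -26)))) = Mul(Add(Mul(-4, Rational(1, 34)), -4612), Add(-54, Add(-40, -260))) = Mul(Add(Rational(-2, 17), -4612), Add(-54, -300)) = Mul(Rational(-78406, 17), -354) = Rational(27755724, 17)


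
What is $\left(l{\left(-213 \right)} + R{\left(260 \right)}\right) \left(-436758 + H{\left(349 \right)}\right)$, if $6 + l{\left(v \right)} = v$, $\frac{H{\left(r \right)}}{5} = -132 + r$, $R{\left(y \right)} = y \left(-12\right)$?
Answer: $1454712147$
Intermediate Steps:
$R{\left(y \right)} = - 12 y$
$H{\left(r \right)} = -660 + 5 r$ ($H{\left(r \right)} = 5 \left(-132 + r\right) = -660 + 5 r$)
$l{\left(v \right)} = -6 + v$
$\left(l{\left(-213 \right)} + R{\left(260 \right)}\right) \left(-436758 + H{\left(349 \right)}\right) = \left(\left(-6 - 213\right) - 3120\right) \left(-436758 + \left(-660 + 5 \cdot 349\right)\right) = \left(-219 - 3120\right) \left(-436758 + \left(-660 + 1745\right)\right) = - 3339 \left(-436758 + 1085\right) = \left(-3339\right) \left(-435673\right) = 1454712147$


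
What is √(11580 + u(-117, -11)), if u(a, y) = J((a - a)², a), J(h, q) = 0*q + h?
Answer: 2*√2895 ≈ 107.61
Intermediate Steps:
J(h, q) = h (J(h, q) = 0 + h = h)
u(a, y) = 0 (u(a, y) = (a - a)² = 0² = 0)
√(11580 + u(-117, -11)) = √(11580 + 0) = √11580 = 2*√2895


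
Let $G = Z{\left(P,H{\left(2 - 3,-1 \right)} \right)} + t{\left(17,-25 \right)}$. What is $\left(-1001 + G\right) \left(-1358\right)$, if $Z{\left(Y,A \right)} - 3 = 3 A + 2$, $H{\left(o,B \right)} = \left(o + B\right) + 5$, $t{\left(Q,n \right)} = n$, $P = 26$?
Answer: $1374296$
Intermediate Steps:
$H{\left(o,B \right)} = 5 + B + o$ ($H{\left(o,B \right)} = \left(B + o\right) + 5 = 5 + B + o$)
$Z{\left(Y,A \right)} = 5 + 3 A$ ($Z{\left(Y,A \right)} = 3 + \left(3 A + 2\right) = 3 + \left(2 + 3 A\right) = 5 + 3 A$)
$G = -11$ ($G = \left(5 + 3 \left(5 - 1 + \left(2 - 3\right)\right)\right) - 25 = \left(5 + 3 \left(5 - 1 - 1\right)\right) - 25 = \left(5 + 3 \cdot 3\right) - 25 = \left(5 + 9\right) - 25 = 14 - 25 = -11$)
$\left(-1001 + G\right) \left(-1358\right) = \left(-1001 - 11\right) \left(-1358\right) = \left(-1012\right) \left(-1358\right) = 1374296$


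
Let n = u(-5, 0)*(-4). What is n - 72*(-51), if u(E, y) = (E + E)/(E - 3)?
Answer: 3667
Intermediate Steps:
u(E, y) = 2*E/(-3 + E) (u(E, y) = (2*E)/(-3 + E) = 2*E/(-3 + E))
n = -5 (n = (2*(-5)/(-3 - 5))*(-4) = (2*(-5)/(-8))*(-4) = (2*(-5)*(-⅛))*(-4) = (5/4)*(-4) = -5)
n - 72*(-51) = -5 - 72*(-51) = -5 + 3672 = 3667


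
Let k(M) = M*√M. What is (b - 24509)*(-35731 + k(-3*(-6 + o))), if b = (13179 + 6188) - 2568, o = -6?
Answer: 273820650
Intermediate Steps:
b = 16799 (b = 19367 - 2568 = 16799)
k(M) = M^(3/2)
(b - 24509)*(-35731 + k(-3*(-6 + o))) = (16799 - 24509)*(-35731 + (-3*(-6 - 6))^(3/2)) = -7710*(-35731 + (-3*(-12))^(3/2)) = -7710*(-35731 + 36^(3/2)) = -7710*(-35731 + 216) = -7710*(-35515) = 273820650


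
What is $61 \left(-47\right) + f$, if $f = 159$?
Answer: $-2708$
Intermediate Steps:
$61 \left(-47\right) + f = 61 \left(-47\right) + 159 = -2867 + 159 = -2708$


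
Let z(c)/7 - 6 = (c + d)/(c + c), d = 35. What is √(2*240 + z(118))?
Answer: 3*√814613/118 ≈ 22.946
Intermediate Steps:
z(c) = 42 + 7*(35 + c)/(2*c) (z(c) = 42 + 7*((c + 35)/(c + c)) = 42 + 7*((35 + c)/((2*c))) = 42 + 7*((35 + c)*(1/(2*c))) = 42 + 7*((35 + c)/(2*c)) = 42 + 7*(35 + c)/(2*c))
√(2*240 + z(118)) = √(2*240 + (7/2)*(35 + 13*118)/118) = √(480 + (7/2)*(1/118)*(35 + 1534)) = √(480 + (7/2)*(1/118)*1569) = √(480 + 10983/236) = √(124263/236) = 3*√814613/118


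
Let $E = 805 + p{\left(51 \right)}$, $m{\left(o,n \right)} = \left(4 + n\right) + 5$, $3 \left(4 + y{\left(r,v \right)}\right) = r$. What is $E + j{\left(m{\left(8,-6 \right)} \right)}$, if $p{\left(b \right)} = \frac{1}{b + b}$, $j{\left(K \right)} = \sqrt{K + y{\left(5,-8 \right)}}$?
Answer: $\frac{82111}{102} + \frac{\sqrt{6}}{3} \approx 805.83$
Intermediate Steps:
$y{\left(r,v \right)} = -4 + \frac{r}{3}$
$m{\left(o,n \right)} = 9 + n$
$j{\left(K \right)} = \sqrt{- \frac{7}{3} + K}$ ($j{\left(K \right)} = \sqrt{K + \left(-4 + \frac{1}{3} \cdot 5\right)} = \sqrt{K + \left(-4 + \frac{5}{3}\right)} = \sqrt{K - \frac{7}{3}} = \sqrt{- \frac{7}{3} + K}$)
$p{\left(b \right)} = \frac{1}{2 b}$
$E = \frac{82111}{102}$ ($E = 805 + \frac{1}{2 \cdot 51} = 805 + \frac{1}{2} \cdot \frac{1}{51} = 805 + \frac{1}{102} = \frac{82111}{102} \approx 805.01$)
$E + j{\left(m{\left(8,-6 \right)} \right)} = \frac{82111}{102} + \frac{\sqrt{-21 + 9 \left(9 - 6\right)}}{3} = \frac{82111}{102} + \frac{\sqrt{-21 + 9 \cdot 3}}{3} = \frac{82111}{102} + \frac{\sqrt{-21 + 27}}{3} = \frac{82111}{102} + \frac{\sqrt{6}}{3}$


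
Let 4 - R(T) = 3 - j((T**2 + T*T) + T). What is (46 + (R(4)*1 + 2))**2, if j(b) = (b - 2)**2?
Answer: 1452025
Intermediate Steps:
j(b) = (-2 + b)**2
R(T) = 1 + (-2 + T + 2*T**2)**2 (R(T) = 4 - (3 - (-2 + ((T**2 + T*T) + T))**2) = 4 - (3 - (-2 + ((T**2 + T**2) + T))**2) = 4 - (3 - (-2 + (2*T**2 + T))**2) = 4 - (3 - (-2 + (T + 2*T**2))**2) = 4 - (3 - (-2 + T + 2*T**2)**2) = 4 + (-3 + (-2 + T + 2*T**2)**2) = 1 + (-2 + T + 2*T**2)**2)
(46 + (R(4)*1 + 2))**2 = (46 + ((1 + (-2 + 4*(1 + 2*4))**2)*1 + 2))**2 = (46 + ((1 + (-2 + 4*(1 + 8))**2)*1 + 2))**2 = (46 + ((1 + (-2 + 4*9)**2)*1 + 2))**2 = (46 + ((1 + (-2 + 36)**2)*1 + 2))**2 = (46 + ((1 + 34**2)*1 + 2))**2 = (46 + ((1 + 1156)*1 + 2))**2 = (46 + (1157*1 + 2))**2 = (46 + (1157 + 2))**2 = (46 + 1159)**2 = 1205**2 = 1452025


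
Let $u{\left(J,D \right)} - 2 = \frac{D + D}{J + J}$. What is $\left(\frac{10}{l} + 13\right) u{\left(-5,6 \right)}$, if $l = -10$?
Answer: $\frac{48}{5} \approx 9.6$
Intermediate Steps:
$u{\left(J,D \right)} = 2 + \frac{D}{J}$ ($u{\left(J,D \right)} = 2 + \frac{D + D}{J + J} = 2 + \frac{2 D}{2 J} = 2 + 2 D \frac{1}{2 J} = 2 + \frac{D}{J}$)
$\left(\frac{10}{l} + 13\right) u{\left(-5,6 \right)} = \left(\frac{10}{-10} + 13\right) \left(2 + \frac{6}{-5}\right) = \left(10 \left(- \frac{1}{10}\right) + 13\right) \left(2 + 6 \left(- \frac{1}{5}\right)\right) = \left(-1 + 13\right) \left(2 - \frac{6}{5}\right) = 12 \cdot \frac{4}{5} = \frac{48}{5}$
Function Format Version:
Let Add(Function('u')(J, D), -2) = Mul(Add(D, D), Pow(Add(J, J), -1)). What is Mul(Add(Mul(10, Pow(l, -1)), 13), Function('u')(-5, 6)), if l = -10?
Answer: Rational(48, 5) ≈ 9.6000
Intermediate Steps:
Function('u')(J, D) = Add(2, Mul(D, Pow(J, -1))) (Function('u')(J, D) = Add(2, Mul(Add(D, D), Pow(Add(J, J), -1))) = Add(2, Mul(Mul(2, D), Pow(Mul(2, J), -1))) = Add(2, Mul(Mul(2, D), Mul(Rational(1, 2), Pow(J, -1)))) = Add(2, Mul(D, Pow(J, -1))))
Mul(Add(Mul(10, Pow(l, -1)), 13), Function('u')(-5, 6)) = Mul(Add(Mul(10, Pow(-10, -1)), 13), Add(2, Mul(6, Pow(-5, -1)))) = Mul(Add(Mul(10, Rational(-1, 10)), 13), Add(2, Mul(6, Rational(-1, 5)))) = Mul(Add(-1, 13), Add(2, Rational(-6, 5))) = Mul(12, Rational(4, 5)) = Rational(48, 5)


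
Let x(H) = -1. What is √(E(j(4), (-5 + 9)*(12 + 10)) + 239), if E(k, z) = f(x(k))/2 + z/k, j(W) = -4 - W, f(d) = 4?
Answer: √230 ≈ 15.166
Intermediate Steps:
E(k, z) = 2 + z/k (E(k, z) = 4/2 + z/k = 4*(½) + z/k = 2 + z/k)
√(E(j(4), (-5 + 9)*(12 + 10)) + 239) = √((2 + ((-5 + 9)*(12 + 10))/(-4 - 1*4)) + 239) = √((2 + (4*22)/(-4 - 4)) + 239) = √((2 + 88/(-8)) + 239) = √((2 + 88*(-⅛)) + 239) = √((2 - 11) + 239) = √(-9 + 239) = √230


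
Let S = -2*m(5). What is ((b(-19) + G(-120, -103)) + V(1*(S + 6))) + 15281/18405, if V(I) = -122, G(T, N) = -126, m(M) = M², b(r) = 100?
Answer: -2708659/18405 ≈ -147.17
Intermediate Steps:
S = -50 (S = -2*5² = -2*25 = -50)
((b(-19) + G(-120, -103)) + V(1*(S + 6))) + 15281/18405 = ((100 - 126) - 122) + 15281/18405 = (-26 - 122) + 15281*(1/18405) = -148 + 15281/18405 = -2708659/18405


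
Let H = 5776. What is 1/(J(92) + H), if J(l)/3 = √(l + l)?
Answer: 722/4170065 - 3*√46/16680260 ≈ 0.00017192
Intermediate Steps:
J(l) = 3*√2*√l (J(l) = 3*√(l + l) = 3*√(2*l) = 3*(√2*√l) = 3*√2*√l)
1/(J(92) + H) = 1/(3*√2*√92 + 5776) = 1/(3*√2*(2*√23) + 5776) = 1/(6*√46 + 5776) = 1/(5776 + 6*√46)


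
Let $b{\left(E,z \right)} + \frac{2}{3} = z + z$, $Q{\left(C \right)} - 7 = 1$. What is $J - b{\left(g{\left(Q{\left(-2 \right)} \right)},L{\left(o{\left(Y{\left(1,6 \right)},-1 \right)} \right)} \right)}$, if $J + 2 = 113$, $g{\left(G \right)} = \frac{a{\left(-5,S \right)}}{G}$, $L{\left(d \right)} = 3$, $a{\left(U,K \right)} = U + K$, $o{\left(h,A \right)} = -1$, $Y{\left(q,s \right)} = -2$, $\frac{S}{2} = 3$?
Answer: $\frac{317}{3} \approx 105.67$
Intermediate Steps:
$S = 6$ ($S = 2 \cdot 3 = 6$)
$Q{\left(C \right)} = 8$ ($Q{\left(C \right)} = 7 + 1 = 8$)
$a{\left(U,K \right)} = K + U$
$g{\left(G \right)} = \frac{1}{G}$ ($g{\left(G \right)} = \frac{6 - 5}{G} = 1 \frac{1}{G} = \frac{1}{G}$)
$J = 111$ ($J = -2 + 113 = 111$)
$b{\left(E,z \right)} = - \frac{2}{3} + 2 z$ ($b{\left(E,z \right)} = - \frac{2}{3} + \left(z + z\right) = - \frac{2}{3} + 2 z$)
$J - b{\left(g{\left(Q{\left(-2 \right)} \right)},L{\left(o{\left(Y{\left(1,6 \right)},-1 \right)} \right)} \right)} = 111 - \left(- \frac{2}{3} + 2 \cdot 3\right) = 111 - \left(- \frac{2}{3} + 6\right) = 111 - \frac{16}{3} = \frac{317}{3}$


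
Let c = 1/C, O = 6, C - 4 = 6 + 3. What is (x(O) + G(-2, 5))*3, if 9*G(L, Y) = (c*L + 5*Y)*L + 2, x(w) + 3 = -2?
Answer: -1205/39 ≈ -30.897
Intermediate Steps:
C = 13 (C = 4 + (6 + 3) = 4 + 9 = 13)
x(w) = -5 (x(w) = -3 - 2 = -5)
c = 1/13 ≈ 0.076923
G(L, Y) = 2/9 + L*(5*Y + L/13)/9 (G(L, Y) = ((L/13 + 5*Y)*L + 2)/9 = ((5*Y + L/13)*L + 2)/9 = (L*(5*Y + L/13) + 2)/9 = (2 + L*(5*Y + L/13))/9 = 2/9 + L*(5*Y + L/13)/9)
(x(O) + G(-2, 5))*3 = (-5 + (2/9 + (1/117)*(-2)² + (5/9)*(-2)*5))*3 = (-5 + (2/9 + (1/117)*4 - 50/9))*3 = (-5 + (2/9 + 4/117 - 50/9))*3 = (-5 - 620/117)*3 = -1205/117*3 = -1205/39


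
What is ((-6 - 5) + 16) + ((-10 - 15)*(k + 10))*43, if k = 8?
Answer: -19345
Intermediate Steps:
((-6 - 5) + 16) + ((-10 - 15)*(k + 10))*43 = ((-6 - 5) + 16) + ((-10 - 15)*(8 + 10))*43 = (-11 + 16) - 25*18*43 = 5 - 450*43 = 5 - 19350 = -19345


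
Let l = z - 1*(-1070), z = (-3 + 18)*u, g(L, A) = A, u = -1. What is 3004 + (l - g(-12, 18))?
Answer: 4041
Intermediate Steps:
z = -15 (z = (-3 + 18)*(-1) = 15*(-1) = -15)
l = 1055 (l = -15 - 1*(-1070) = -15 + 1070 = 1055)
3004 + (l - g(-12, 18)) = 3004 + (1055 - 1*18) = 3004 + (1055 - 18) = 3004 + 1037 = 4041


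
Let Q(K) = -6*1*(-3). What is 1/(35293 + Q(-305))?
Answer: 1/35311 ≈ 2.8320e-5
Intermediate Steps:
Q(K) = 18 (Q(K) = -6*(-3) = 18)
1/(35293 + Q(-305)) = 1/(35293 + 18) = 1/35311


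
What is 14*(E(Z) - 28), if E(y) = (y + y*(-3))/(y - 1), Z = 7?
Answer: -1274/3 ≈ -424.67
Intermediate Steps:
E(y) = -2*y/(-1 + y) (E(y) = (y - 3*y)/(-1 + y) = (-2*y)/(-1 + y) = -2*y/(-1 + y))
14*(E(Z) - 28) = 14*(-2*7/(-1 + 7) - 28) = 14*(-2*7/6 - 28) = 14*(-2*7*⅙ - 28) = 14*(-7/3 - 28) = 14*(-91/3) = -1274/3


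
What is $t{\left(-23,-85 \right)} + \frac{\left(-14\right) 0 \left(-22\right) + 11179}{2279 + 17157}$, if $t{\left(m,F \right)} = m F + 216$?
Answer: $\frac{42206735}{19436} \approx 2171.6$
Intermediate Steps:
$t{\left(m,F \right)} = 216 + F m$ ($t{\left(m,F \right)} = F m + 216 = 216 + F m$)
$t{\left(-23,-85 \right)} + \frac{\left(-14\right) 0 \left(-22\right) + 11179}{2279 + 17157} = \left(216 - -1955\right) + \frac{\left(-14\right) 0 \left(-22\right) + 11179}{2279 + 17157} = \left(216 + 1955\right) + \frac{0 \left(-22\right) + 11179}{19436} = 2171 + \left(0 + 11179\right) \frac{1}{19436} = 2171 + 11179 \cdot \frac{1}{19436} = 2171 + \frac{11179}{19436} = \frac{42206735}{19436}$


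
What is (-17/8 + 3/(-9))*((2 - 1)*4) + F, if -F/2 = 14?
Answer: -227/6 ≈ -37.833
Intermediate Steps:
F = -28 (F = -2*14 = -28)
(-17/8 + 3/(-9))*((2 - 1)*4) + F = (-17/8 + 3/(-9))*((2 - 1)*4) - 28 = (-17*⅛ + 3*(-⅑))*(1*4) - 28 = (-17/8 - ⅓)*4 - 28 = -59/24*4 - 28 = -59/6 - 28 = -227/6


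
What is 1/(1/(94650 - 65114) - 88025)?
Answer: -29536/2599906399 ≈ -1.1360e-5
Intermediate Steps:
1/(1/(94650 - 65114) - 88025) = 1/(1/29536 - 88025) = 1/(-2599906399/29536) = -29536/2599906399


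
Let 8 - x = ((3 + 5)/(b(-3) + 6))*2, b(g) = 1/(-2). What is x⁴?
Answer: 9834496/14641 ≈ 671.71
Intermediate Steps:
b(g) = -½
x = 56/11 (x = 8 - (3 + 5)/(-½ + 6)*2 = 8 - 8/(11/2)*2 = 8 - 8*(2/11)*2 = 8 - 16*2/11 = 8 - 1*32/11 = 8 - 32/11 = 56/11 ≈ 5.0909)
x⁴ = (56/11)⁴ = 9834496/14641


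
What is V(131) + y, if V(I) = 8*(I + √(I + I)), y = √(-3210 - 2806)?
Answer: 1048 + 8*√262 + 8*I*√94 ≈ 1177.5 + 77.563*I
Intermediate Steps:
y = 8*I*√94 (y = √(-6016) = 8*I*√94 ≈ 77.563*I)
V(I) = 8*I + 8*√2*√I (V(I) = 8*(I + √(2*I)) = 8*(I + √2*√I) = 8*I + 8*√2*√I)
V(131) + y = (8*131 + 8*√2*√131) + 8*I*√94 = (1048 + 8*√262) + 8*I*√94 = 1048 + 8*√262 + 8*I*√94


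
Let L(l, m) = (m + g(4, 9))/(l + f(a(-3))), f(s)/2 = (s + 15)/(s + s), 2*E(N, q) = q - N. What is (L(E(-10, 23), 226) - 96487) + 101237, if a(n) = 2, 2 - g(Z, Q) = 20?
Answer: 118958/25 ≈ 4758.3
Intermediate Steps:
g(Z, Q) = -18 (g(Z, Q) = 2 - 1*20 = 2 - 20 = -18)
E(N, q) = q/2 - N/2 (E(N, q) = (q - N)/2 = q/2 - N/2)
f(s) = (15 + s)/s (f(s) = 2*((s + 15)/(s + s)) = 2*((15 + s)/((2*s))) = 2*((15 + s)*(1/(2*s))) = 2*((15 + s)/(2*s)) = (15 + s)/s)
L(l, m) = (-18 + m)/(17/2 + l) (L(l, m) = (m - 18)/(l + (15 + 2)/2) = (-18 + m)/(l + (½)*17) = (-18 + m)/(l + 17/2) = (-18 + m)/(17/2 + l))
(L(E(-10, 23), 226) - 96487) + 101237 = (2*(-18 + 226)/(17 + 2*((½)*23 - ½*(-10))) - 96487) + 101237 = (2*208/(17 + 2*(23/2 + 5)) - 96487) + 101237 = (2*208/(17 + 2*(33/2)) - 96487) + 101237 = (2*208/(17 + 33) - 96487) + 101237 = (2*208/50 - 96487) + 101237 = (2*(1/50)*208 - 96487) + 101237 = (208/25 - 96487) + 101237 = -2411967/25 + 101237 = 118958/25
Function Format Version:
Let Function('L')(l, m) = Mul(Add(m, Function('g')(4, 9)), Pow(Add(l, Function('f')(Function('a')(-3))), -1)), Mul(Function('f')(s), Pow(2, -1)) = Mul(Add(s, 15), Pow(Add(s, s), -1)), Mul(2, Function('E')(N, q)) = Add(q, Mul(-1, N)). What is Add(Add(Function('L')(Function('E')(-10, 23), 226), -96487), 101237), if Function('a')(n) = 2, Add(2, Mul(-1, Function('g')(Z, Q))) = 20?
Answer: Rational(118958, 25) ≈ 4758.3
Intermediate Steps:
Function('g')(Z, Q) = -18 (Function('g')(Z, Q) = Add(2, Mul(-1, 20)) = Add(2, -20) = -18)
Function('E')(N, q) = Add(Mul(Rational(1, 2), q), Mul(Rational(-1, 2), N)) (Function('E')(N, q) = Mul(Rational(1, 2), Add(q, Mul(-1, N))) = Add(Mul(Rational(1, 2), q), Mul(Rational(-1, 2), N)))
Function('f')(s) = Mul(Pow(s, -1), Add(15, s)) (Function('f')(s) = Mul(2, Mul(Add(s, 15), Pow(Add(s, s), -1))) = Mul(2, Mul(Add(15, s), Pow(Mul(2, s), -1))) = Mul(2, Mul(Add(15, s), Mul(Rational(1, 2), Pow(s, -1)))) = Mul(2, Mul(Rational(1, 2), Pow(s, -1), Add(15, s))) = Mul(Pow(s, -1), Add(15, s)))
Function('L')(l, m) = Mul(Pow(Add(Rational(17, 2), l), -1), Add(-18, m)) (Function('L')(l, m) = Mul(Add(m, -18), Pow(Add(l, Mul(Pow(2, -1), Add(15, 2))), -1)) = Mul(Add(-18, m), Pow(Add(l, Mul(Rational(1, 2), 17)), -1)) = Mul(Add(-18, m), Pow(Add(l, Rational(17, 2)), -1)) = Mul(Add(-18, m), Pow(Add(Rational(17, 2), l), -1)) = Mul(Pow(Add(Rational(17, 2), l), -1), Add(-18, m)))
Add(Add(Function('L')(Function('E')(-10, 23), 226), -96487), 101237) = Add(Add(Mul(2, Pow(Add(17, Mul(2, Add(Mul(Rational(1, 2), 23), Mul(Rational(-1, 2), -10)))), -1), Add(-18, 226)), -96487), 101237) = Add(Add(Mul(2, Pow(Add(17, Mul(2, Add(Rational(23, 2), 5))), -1), 208), -96487), 101237) = Add(Add(Mul(2, Pow(Add(17, Mul(2, Rational(33, 2))), -1), 208), -96487), 101237) = Add(Add(Mul(2, Pow(Add(17, 33), -1), 208), -96487), 101237) = Add(Add(Mul(2, Pow(50, -1), 208), -96487), 101237) = Add(Add(Mul(2, Rational(1, 50), 208), -96487), 101237) = Add(Add(Rational(208, 25), -96487), 101237) = Add(Rational(-2411967, 25), 101237) = Rational(118958, 25)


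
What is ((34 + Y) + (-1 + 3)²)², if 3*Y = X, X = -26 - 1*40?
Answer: 256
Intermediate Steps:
X = -66 (X = -26 - 40 = -66)
Y = -22 (Y = (⅓)*(-66) = -22)
((34 + Y) + (-1 + 3)²)² = ((34 - 22) + (-1 + 3)²)² = (12 + 2²)² = (12 + 4)² = 16² = 256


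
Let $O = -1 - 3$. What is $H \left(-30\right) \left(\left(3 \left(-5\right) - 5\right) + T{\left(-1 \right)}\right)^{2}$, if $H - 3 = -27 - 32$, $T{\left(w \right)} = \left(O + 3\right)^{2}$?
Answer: $606480$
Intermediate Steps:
$O = -4$ ($O = -1 - 3 = -4$)
$T{\left(w \right)} = 1$ ($T{\left(w \right)} = \left(-4 + 3\right)^{2} = \left(-1\right)^{2} = 1$)
$H = -56$ ($H = 3 - 59 = -56$)
$H \left(-30\right) \left(\left(3 \left(-5\right) - 5\right) + T{\left(-1 \right)}\right)^{2} = \left(-56\right) \left(-30\right) \left(\left(3 \left(-5\right) - 5\right) + 1\right)^{2} = 1680 \left(\left(-15 - 5\right) + 1\right)^{2} = 1680 \left(-20 + 1\right)^{2} = 1680 \left(-19\right)^{2} = 1680 \cdot 361 = 606480$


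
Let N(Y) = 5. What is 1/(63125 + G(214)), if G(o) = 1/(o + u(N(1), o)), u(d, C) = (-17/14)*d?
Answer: 2911/183756889 ≈ 1.5842e-5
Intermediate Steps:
u(d, C) = -17*d/14 (u(d, C) = (-17*1/14)*d = -17*d/14)
G(o) = 1/(-85/14 + o) (G(o) = 1/(o - 17/14*5) = 1/(o - 85/14) = 1/(-85/14 + o))
1/(63125 + G(214)) = 1/(63125 + 14/(-85 + 14*214)) = 1/(63125 + 14/(-85 + 2996)) = 1/(63125 + 14/2911) = 1/(183756889/2911) = 2911/183756889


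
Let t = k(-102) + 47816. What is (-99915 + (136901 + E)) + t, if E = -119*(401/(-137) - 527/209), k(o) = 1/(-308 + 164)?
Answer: 352324860359/4123152 ≈ 85450.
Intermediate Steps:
k(o) = -1/144 (k(o) = 1/(-144) = -1/144)
E = 18564952/28633 (E = -119*(401*(-1/137) - 527*1/209) = -119*(-401/137 - 527/209) = -119*(-156008/28633) = 18564952/28633 ≈ 648.38)
t = 6885503/144 (t = -1/144 + 47816 = 6885503/144 ≈ 47816.)
(-99915 + (136901 + E)) + t = (-99915 + (136901 + 18564952/28633)) + 6885503/144 = (-99915 + 3938451285/28633) + 6885503/144 = 1077585090/28633 + 6885503/144 = 352324860359/4123152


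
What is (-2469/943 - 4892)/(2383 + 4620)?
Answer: -4615625/6603829 ≈ -0.69893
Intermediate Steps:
(-2469/943 - 4892)/(2383 + 4620) = (-2469*1/943 - 4892)/7003 = (-2469/943 - 4892)*(1/7003) = -4615625/943*1/7003 = -4615625/6603829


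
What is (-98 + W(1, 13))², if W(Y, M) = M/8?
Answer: 594441/64 ≈ 9288.1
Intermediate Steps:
W(Y, M) = M/8 (W(Y, M) = M*(⅛) = M/8)
(-98 + W(1, 13))² = (-98 + (⅛)*13)² = (-98 + 13/8)² = (-771/8)² = 594441/64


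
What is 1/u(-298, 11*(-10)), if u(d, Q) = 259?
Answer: 1/259 ≈ 0.0038610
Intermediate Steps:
1/u(-298, 11*(-10)) = 1/259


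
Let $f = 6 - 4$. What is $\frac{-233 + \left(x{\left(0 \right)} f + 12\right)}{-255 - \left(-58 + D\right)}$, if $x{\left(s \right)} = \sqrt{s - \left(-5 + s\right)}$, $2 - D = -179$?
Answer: $\frac{221}{378} - \frac{\sqrt{5}}{189} \approx 0.57283$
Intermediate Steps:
$D = 181$ ($D = 2 - -179 = 2 + 179 = 181$)
$f = 2$ ($f = 6 - 4 = 2$)
$x{\left(s \right)} = \sqrt{5}$
$\frac{-233 + \left(x{\left(0 \right)} f + 12\right)}{-255 - \left(-58 + D\right)} = \frac{-233 + \left(\sqrt{5} \cdot 2 + 12\right)}{-255 + \left(58 - 181\right)} = \frac{-233 + \left(2 \sqrt{5} + 12\right)}{-255 + \left(58 - 181\right)} = \frac{-233 + \left(12 + 2 \sqrt{5}\right)}{-255 - 123} = \frac{-221 + 2 \sqrt{5}}{-378} = \left(-221 + 2 \sqrt{5}\right) \left(- \frac{1}{378}\right) = \frac{221}{378} - \frac{\sqrt{5}}{189}$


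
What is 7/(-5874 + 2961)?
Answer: -7/2913 ≈ -0.0024030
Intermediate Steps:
7/(-5874 + 2961) = 7/(-2913) = -1/2913*7 = -7/2913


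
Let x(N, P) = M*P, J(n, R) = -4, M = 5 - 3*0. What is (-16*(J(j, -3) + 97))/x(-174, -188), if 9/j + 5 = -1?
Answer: 372/235 ≈ 1.5830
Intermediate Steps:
j = -3/2 (j = 9/(-5 - 1) = 9/(-6) = 9*(-⅙) = -3/2 ≈ -1.5000)
M = 5 (M = 5 + 0 = 5)
x(N, P) = 5*P
(-16*(J(j, -3) + 97))/x(-174, -188) = (-16*(-4 + 97))/((5*(-188))) = -16*93/(-940) = -1488*(-1/940) = 372/235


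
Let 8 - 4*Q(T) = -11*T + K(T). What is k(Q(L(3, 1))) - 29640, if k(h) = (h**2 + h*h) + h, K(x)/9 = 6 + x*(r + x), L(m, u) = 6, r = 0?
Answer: -18164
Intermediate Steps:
K(x) = 54 + 9*x**2 (K(x) = 9*(6 + x*(0 + x)) = 9*(6 + x*x) = 9*(6 + x**2) = 54 + 9*x**2)
Q(T) = -23/2 - 9*T**2/4 + 11*T/4 (Q(T) = 2 - (-11*T + (54 + 9*T**2))/4 = 2 - (54 - 11*T + 9*T**2)/4 = 2 + (-27/2 - 9*T**2/4 + 11*T/4) = -23/2 - 9*T**2/4 + 11*T/4)
k(h) = h + 2*h**2 (k(h) = (h**2 + h**2) + h = 2*h**2 + h = h + 2*h**2)
k(Q(L(3, 1))) - 29640 = (-23/2 - 9/4*6**2 + (11/4)*6)*(1 + 2*(-23/2 - 9/4*6**2 + (11/4)*6)) - 29640 = (-23/2 - 9/4*36 + 33/2)*(1 + 2*(-23/2 - 9/4*36 + 33/2)) - 29640 = (-23/2 - 81 + 33/2)*(1 + 2*(-23/2 - 81 + 33/2)) - 29640 = -76*(1 + 2*(-76)) - 29640 = -76*(1 - 152) - 29640 = -76*(-151) - 29640 = 11476 - 29640 = -18164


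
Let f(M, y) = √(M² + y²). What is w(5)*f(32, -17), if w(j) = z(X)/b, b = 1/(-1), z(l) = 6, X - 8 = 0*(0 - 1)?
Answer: -6*√1313 ≈ -217.41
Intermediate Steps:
X = 8 (X = 8 + 0*(0 - 1) = 8 + 0*(-1) = 8 + 0 = 8)
b = -1
w(j) = -6 (w(j) = 6/(-1) = 6*(-1) = -6)
w(5)*f(32, -17) = -6*√(32² + (-17)²) = -6*√(1024 + 289) = -6*√1313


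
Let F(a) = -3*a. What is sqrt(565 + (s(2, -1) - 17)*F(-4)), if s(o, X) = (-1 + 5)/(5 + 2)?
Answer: 5*sqrt(721)/7 ≈ 19.180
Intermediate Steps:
s(o, X) = 4/7
sqrt(565 + (s(2, -1) - 17)*F(-4)) = sqrt(565 + (4/7 - 17)*(-3*(-4))) = sqrt(565 - 115/7*12) = sqrt(565 - 1380/7) = sqrt(2575/7) = 5*sqrt(721)/7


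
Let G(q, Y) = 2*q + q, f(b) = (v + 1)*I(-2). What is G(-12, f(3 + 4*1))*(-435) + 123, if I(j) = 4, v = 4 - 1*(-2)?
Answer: 15783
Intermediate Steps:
v = 6 (v = 4 + 2 = 6)
f(b) = 28 (f(b) = (6 + 1)*4 = 7*4 = 28)
G(q, Y) = 3*q
G(-12, f(3 + 4*1))*(-435) + 123 = (3*(-12))*(-435) + 123 = -36*(-435) + 123 = 15660 + 123 = 15783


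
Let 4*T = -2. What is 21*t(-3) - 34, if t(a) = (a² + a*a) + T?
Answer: 667/2 ≈ 333.50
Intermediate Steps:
T = -½ (T = (¼)*(-2) = -½ ≈ -0.50000)
t(a) = -½ + 2*a² (t(a) = (a² + a*a) - ½ = (a² + a²) - ½ = 2*a² - ½ = -½ + 2*a²)
21*t(-3) - 34 = 21*(-½ + 2*(-3)²) - 34 = 21*(-½ + 2*9) - 34 = 21*(-½ + 18) - 34 = 21*(35/2) - 34 = 735/2 - 34 = 667/2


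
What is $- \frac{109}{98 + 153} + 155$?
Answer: $\frac{38796}{251} \approx 154.57$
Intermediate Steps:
$- \frac{109}{98 + 153} + 155 = - \frac{109}{251} + 155 = \frac{38796}{251}$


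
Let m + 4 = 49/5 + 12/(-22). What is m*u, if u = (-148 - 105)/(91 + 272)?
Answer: -6647/1815 ≈ -3.6623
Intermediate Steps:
u = -23/33 (u = -253/363 = -253*1/363 = -23/33 ≈ -0.69697)
m = 289/55 (m = -4 + (49/5 + 12/(-22)) = -4 + (49*(⅕) + 12*(-1/22)) = -4 + (49/5 - 6/11) = -4 + 509/55 = 289/55 ≈ 5.2545)
m*u = (289/55)*(-23/33) = -6647/1815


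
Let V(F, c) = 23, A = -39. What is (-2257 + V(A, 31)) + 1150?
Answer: -1084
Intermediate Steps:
(-2257 + V(A, 31)) + 1150 = (-2257 + 23) + 1150 = -2234 + 1150 = -1084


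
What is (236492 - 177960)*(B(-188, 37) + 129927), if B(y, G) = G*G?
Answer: 7685017472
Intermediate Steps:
B(y, G) = G**2
(236492 - 177960)*(B(-188, 37) + 129927) = (236492 - 177960)*(37**2 + 129927) = 58532*(1369 + 129927) = 58532*131296 = 7685017472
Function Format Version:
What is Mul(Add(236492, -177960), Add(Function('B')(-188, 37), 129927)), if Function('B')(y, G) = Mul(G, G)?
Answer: 7685017472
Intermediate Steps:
Function('B')(y, G) = Pow(G, 2)
Mul(Add(236492, -177960), Add(Function('B')(-188, 37), 129927)) = Mul(Add(236492, -177960), Add(Pow(37, 2), 129927)) = Mul(58532, Add(1369, 129927)) = Mul(58532, 131296) = 7685017472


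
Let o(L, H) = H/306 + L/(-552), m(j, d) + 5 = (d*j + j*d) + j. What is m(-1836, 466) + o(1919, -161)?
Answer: -48224291617/28152 ≈ -1.7130e+6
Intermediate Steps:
m(j, d) = -5 + j + 2*d*j (m(j, d) = -5 + ((d*j + j*d) + j) = -5 + ((d*j + d*j) + j) = -5 + (2*d*j + j) = -5 + (j + 2*d*j) = -5 + j + 2*d*j)
o(L, H) = -L/552 + H/306 (o(L, H) = H*(1/306) + L*(-1/552) = H/306 - L/552 = -L/552 + H/306)
m(-1836, 466) + o(1919, -161) = (-5 - 1836 + 2*466*(-1836)) + (-1/552*1919 + (1/306)*(-161)) = (-5 - 1836 - 1711152) + (-1919/552 - 161/306) = -1712993 - 112681/28152 = -48224291617/28152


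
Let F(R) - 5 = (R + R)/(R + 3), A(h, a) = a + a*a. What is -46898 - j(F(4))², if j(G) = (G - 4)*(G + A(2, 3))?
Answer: -116231123/2401 ≈ -48409.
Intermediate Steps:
A(h, a) = a + a²
F(R) = 5 + 2*R/(3 + R) (F(R) = 5 + (R + R)/(R + 3) = 5 + (2*R)/(3 + R) = 5 + 2*R/(3 + R))
j(G) = (-4 + G)*(12 + G) (j(G) = (G - 4)*(G + 3*(1 + 3)) = (-4 + G)*(G + 3*4) = (-4 + G)*(G + 12) = (-4 + G)*(12 + G))
-46898 - j(F(4))² = -46898 - (-48 + ((15 + 7*4)/(3 + 4))² + 8*((15 + 7*4)/(3 + 4)))² = -46898 - (-48 + ((15 + 28)/7)² + 8*((15 + 28)/7))² = -46898 - (-48 + ((⅐)*43)² + 8*((⅐)*43))² = -46898 - (-48 + (43/7)² + 8*(43/7))² = -46898 - (-48 + 1849/49 + 344/7)² = -46898 - (1905/49)² = -46898 - 1*3629025/2401 = -46898 - 3629025/2401 = -116231123/2401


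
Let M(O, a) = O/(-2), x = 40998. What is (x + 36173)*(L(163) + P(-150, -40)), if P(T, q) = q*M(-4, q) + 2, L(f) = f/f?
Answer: -5942167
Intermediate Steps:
L(f) = 1
M(O, a) = -O/2 (M(O, a) = O*(-½) = -O/2)
P(T, q) = 2 + 2*q (P(T, q) = q*(-½*(-4)) + 2 = q*2 + 2 = 2*q + 2 = 2 + 2*q)
(x + 36173)*(L(163) + P(-150, -40)) = (40998 + 36173)*(1 + (2 + 2*(-40))) = 77171*(1 + (2 - 80)) = 77171*(1 - 78) = 77171*(-77) = -5942167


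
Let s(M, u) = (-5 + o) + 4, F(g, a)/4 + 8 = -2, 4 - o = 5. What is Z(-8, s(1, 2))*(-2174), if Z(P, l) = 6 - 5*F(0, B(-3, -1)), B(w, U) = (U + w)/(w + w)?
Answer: -447844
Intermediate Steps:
o = -1 (o = 4 - 1*5 = 4 - 5 = -1)
B(w, U) = (U + w)/(2*w) (B(w, U) = (U + w)/((2*w)) = (U + w)*(1/(2*w)) = (U + w)/(2*w))
F(g, a) = -40 (F(g, a) = -32 + 4*(-2) = -32 - 8 = -40)
s(M, u) = -2 (s(M, u) = (-5 - 1) + 4 = -6 + 4 = -2)
Z(P, l) = 206 (Z(P, l) = 6 - 5*(-40) = 6 + 200 = 206)
Z(-8, s(1, 2))*(-2174) = 206*(-2174) = -447844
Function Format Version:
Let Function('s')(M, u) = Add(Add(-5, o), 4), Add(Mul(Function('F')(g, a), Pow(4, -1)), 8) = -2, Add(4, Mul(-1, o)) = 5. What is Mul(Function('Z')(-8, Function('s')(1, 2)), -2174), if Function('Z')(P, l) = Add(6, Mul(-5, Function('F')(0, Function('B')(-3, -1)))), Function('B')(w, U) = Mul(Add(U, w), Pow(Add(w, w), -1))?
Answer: -447844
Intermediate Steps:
o = -1 (o = Add(4, Mul(-1, 5)) = Add(4, -5) = -1)
Function('B')(w, U) = Mul(Rational(1, 2), Pow(w, -1), Add(U, w)) (Function('B')(w, U) = Mul(Add(U, w), Pow(Mul(2, w), -1)) = Mul(Add(U, w), Mul(Rational(1, 2), Pow(w, -1))) = Mul(Rational(1, 2), Pow(w, -1), Add(U, w)))
Function('F')(g, a) = -40 (Function('F')(g, a) = Add(-32, Mul(4, -2)) = Add(-32, -8) = -40)
Function('s')(M, u) = -2 (Function('s')(M, u) = Add(Add(-5, -1), 4) = Add(-6, 4) = -2)
Function('Z')(P, l) = 206 (Function('Z')(P, l) = Add(6, Mul(-5, -40)) = Add(6, 200) = 206)
Mul(Function('Z')(-8, Function('s')(1, 2)), -2174) = Mul(206, -2174) = -447844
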